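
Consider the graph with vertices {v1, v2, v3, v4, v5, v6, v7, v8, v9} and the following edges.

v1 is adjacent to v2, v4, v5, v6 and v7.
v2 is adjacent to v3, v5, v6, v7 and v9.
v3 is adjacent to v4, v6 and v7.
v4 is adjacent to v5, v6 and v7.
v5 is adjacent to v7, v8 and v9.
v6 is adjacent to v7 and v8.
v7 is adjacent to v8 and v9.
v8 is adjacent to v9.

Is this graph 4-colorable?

The chromatic number is 4. v2, v5, v7, v9 are mutually adjacent (a clique of size 4), so at least 4 colors are needed.
A valid assignment using 4 colors: v1=4, v2=2, v3=4, v4=2, v5=3, v6=3, v7=1, v8=2, v9=4.
That is already a proper 4-coloring.

Yes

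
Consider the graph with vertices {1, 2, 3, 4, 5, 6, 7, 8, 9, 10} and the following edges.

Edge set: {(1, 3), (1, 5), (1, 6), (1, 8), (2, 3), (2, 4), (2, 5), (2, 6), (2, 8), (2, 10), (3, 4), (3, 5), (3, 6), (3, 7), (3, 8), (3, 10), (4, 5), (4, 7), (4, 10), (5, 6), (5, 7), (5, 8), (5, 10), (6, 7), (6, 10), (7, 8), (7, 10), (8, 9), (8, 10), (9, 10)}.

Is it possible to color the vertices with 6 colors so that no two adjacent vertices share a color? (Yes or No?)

The chromatic number is 5. 2, 3, 4, 5, 10 are pairwise adjacent (a clique of size 5), so at least 5 colors are needed.
5 colors suffice: 1=c, 2=e, 3=b, 4=d, 5=a, 6=d, 7=e, 8=d, 9=a, 10=c.
Since 6 ≥ 5, a proper 6-coloring certainly exists.

Yes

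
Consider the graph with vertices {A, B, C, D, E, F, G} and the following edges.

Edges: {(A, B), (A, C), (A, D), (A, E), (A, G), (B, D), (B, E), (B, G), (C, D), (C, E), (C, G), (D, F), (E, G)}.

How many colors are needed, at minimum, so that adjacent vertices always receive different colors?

A, C, E, G are mutually adjacent (a clique of size 4), so at least 4 colors are needed.
4 colors suffice: color 1 → {A, F}; color 2 → {D, E}; color 3 → {B, C}; color 4 → {G}. Every edge joins two different colors.

4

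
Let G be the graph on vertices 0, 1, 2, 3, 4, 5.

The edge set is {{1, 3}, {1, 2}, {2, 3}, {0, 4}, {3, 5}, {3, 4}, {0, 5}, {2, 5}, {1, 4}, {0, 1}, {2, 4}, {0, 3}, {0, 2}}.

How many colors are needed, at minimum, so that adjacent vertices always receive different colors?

0, 1, 2, 3, 4 form a clique, so at least 5 colors are needed.
A valid assignment using 5 colors: 0=b, 1=e, 2=c, 3=a, 4=d, 5=d. Each edge has distinct colors on its endpoints.

5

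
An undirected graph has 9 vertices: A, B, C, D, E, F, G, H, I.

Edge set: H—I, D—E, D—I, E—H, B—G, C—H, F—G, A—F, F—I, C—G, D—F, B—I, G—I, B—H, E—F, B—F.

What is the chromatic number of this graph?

B, F, G, I form a clique, so at least 4 colors are needed.
One proper 4-coloring: A=blue, B=green, C=blue, D=green, E=blue, F=red, G=yellow, H=red, I=blue. Each edge has distinct colors on its endpoints.

4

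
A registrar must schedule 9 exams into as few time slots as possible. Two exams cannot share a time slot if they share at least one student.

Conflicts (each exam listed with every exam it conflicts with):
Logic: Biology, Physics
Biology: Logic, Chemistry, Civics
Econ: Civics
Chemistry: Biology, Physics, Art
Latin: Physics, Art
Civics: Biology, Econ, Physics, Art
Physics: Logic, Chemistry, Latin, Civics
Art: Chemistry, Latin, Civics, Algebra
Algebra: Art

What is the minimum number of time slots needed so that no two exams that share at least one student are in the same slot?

Logic and Biology conflict, so at least 2 time slots are needed.
A valid assignment using 2 time slots: Logic=2, Biology=1, Econ=1, Chemistry=2, Latin=2, Civics=2, Physics=1, Art=1, Algebra=2. No two conflicting exams share a time slot.

2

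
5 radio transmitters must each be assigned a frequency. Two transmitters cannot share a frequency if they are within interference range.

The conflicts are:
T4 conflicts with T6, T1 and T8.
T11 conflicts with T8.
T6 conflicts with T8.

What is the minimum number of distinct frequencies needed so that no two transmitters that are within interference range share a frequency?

3

T4, T6, T8 are mutually in conflict, so at least 3 frequencies are needed.
3 frequencies suffice: frequency 1 → {T1, T8}; frequency 2 → {T4, T11}; frequency 3 → {T6}. No two conflicting transmitters share a frequency.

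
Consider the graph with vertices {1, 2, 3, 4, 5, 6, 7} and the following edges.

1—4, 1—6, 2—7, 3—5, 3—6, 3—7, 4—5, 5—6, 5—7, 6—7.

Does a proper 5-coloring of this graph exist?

Yes

The chromatic number is 4. 3, 5, 6, 7 are pairwise adjacent (a clique of size 4), so at least 4 colors are needed.
4 colors suffice: color a → {2, 4, 6}; color b → {1, 5}; color c → {7}; color d → {3}.
Since 5 ≥ 4, a proper 5-coloring certainly exists.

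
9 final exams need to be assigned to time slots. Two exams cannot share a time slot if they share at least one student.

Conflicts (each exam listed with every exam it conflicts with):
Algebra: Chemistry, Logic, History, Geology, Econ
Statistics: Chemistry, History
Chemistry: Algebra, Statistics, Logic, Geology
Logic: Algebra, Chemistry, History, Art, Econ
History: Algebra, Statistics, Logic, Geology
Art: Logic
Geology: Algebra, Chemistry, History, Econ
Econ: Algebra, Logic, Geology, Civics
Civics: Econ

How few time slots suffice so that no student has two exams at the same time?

Algebra, Chemistry, Geology are mutually in conflict, so at least 3 time slots are needed.
3 time slots suffice: time slot 1 → {Algebra, Statistics, Art, Civics}; time slot 2 → {Logic, Geology}; time slot 3 → {Chemistry, History, Econ}. Every pair that conflicts lands in different time slots.

3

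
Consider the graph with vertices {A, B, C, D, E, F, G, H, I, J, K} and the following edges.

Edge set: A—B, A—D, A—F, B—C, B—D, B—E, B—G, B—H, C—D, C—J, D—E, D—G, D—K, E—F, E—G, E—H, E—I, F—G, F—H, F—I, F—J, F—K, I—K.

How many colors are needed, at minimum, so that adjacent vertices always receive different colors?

B, D, E, G form a clique, so at least 4 colors are needed.
A valid assignment using 4 colors: A=2, B=3, C=2, D=1, E=2, F=1, G=4, H=4, I=3, J=3, K=2. Each edge has distinct colors on its endpoints.

4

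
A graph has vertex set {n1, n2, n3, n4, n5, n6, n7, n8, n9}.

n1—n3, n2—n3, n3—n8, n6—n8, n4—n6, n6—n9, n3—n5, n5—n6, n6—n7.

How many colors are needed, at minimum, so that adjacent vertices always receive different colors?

n3 and n8 are adjacent, so at least 2 colors are needed.
2 colors suffice: color 1 → {n3, n6}; color 2 → {n1, n2, n4, n5, n7, n8, n9}. Each edge has distinct colors on its endpoints.

2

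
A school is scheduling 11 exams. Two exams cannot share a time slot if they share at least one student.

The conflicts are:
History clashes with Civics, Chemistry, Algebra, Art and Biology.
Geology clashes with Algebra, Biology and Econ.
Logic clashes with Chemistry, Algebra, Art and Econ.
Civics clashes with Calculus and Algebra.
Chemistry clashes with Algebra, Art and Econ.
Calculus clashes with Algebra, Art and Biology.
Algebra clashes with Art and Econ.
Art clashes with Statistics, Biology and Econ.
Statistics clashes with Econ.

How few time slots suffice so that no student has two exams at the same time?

5

Logic, Chemistry, Algebra, Art, Econ pairwise conflict, so at least 5 time slots are needed.
5 time slots suffice: History=3, Geology=1, Logic=5, Civics=1, Chemistry=4, Calculus=3, Algebra=2, Art=1, Statistics=2, Biology=2, Econ=3. No two conflicting exams share a time slot.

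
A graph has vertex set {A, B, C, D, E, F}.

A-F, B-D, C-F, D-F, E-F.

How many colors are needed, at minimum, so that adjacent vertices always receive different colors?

2

E and F are adjacent, so at least 2 colors are needed.
2 colors suffice: color red → {B, F}; color blue → {A, C, D, E}. Every edge joins two different colors.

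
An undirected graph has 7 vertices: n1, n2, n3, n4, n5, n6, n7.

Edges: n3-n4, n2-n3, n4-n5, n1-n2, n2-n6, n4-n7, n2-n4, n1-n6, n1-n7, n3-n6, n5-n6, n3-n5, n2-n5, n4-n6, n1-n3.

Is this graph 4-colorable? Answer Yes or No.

n2, n3, n4, n5, n6 are pairwise adjacent (a clique of size 5), so at least 5 colors are needed.
So 4 colors are not enough.

No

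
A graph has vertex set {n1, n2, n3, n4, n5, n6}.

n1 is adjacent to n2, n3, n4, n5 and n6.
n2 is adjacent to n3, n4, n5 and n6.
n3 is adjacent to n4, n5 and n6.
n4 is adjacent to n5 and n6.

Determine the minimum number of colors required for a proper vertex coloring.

n1, n2, n3, n4, n6 are mutually adjacent (a clique of size 5), so at least 5 colors are needed.
One proper 5-coloring: n1=G, n2=R, n3=Y, n4=B, n5=P, n6=P. Every edge joins two different colors.

5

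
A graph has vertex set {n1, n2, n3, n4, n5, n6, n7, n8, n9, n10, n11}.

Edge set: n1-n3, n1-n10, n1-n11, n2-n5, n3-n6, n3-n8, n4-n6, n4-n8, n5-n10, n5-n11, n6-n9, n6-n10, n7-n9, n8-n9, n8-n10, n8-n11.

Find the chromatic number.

2

n4 and n8 are adjacent, so at least 2 colors are needed.
A valid assignment using 2 colors: n1=1, n2=2, n3=2, n4=2, n5=1, n6=1, n7=1, n8=1, n9=2, n10=2, n11=2. No two adjacent vertices share a color.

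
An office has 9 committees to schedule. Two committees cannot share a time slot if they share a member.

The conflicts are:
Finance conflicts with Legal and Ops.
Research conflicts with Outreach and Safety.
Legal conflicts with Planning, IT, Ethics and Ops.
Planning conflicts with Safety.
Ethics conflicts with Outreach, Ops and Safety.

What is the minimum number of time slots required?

3

Finance, Legal, Ops all conflict with each other, so at least 3 time slots are needed.
3 time slots suffice: Finance=2, Research=2, Legal=1, Planning=2, IT=2, Ethics=2, Outreach=1, Ops=3, Safety=1. Every pair that conflicts lands in different time slots.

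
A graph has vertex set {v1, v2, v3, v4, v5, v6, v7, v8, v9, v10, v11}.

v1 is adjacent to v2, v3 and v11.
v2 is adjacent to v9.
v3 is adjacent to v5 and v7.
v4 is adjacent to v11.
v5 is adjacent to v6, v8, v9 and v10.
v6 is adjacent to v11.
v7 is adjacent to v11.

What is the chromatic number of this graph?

3

The cycle v3-v5-v6-v11-v7-v3 has odd length 5, so it cannot be 2-colored; at least 3 colors are needed.
3 colors suffice: color R → {v2, v5, v11}; color B → {v1, v4, v6, v7, v8, v9, v10}; color G → {v3}. Every edge joins two different colors.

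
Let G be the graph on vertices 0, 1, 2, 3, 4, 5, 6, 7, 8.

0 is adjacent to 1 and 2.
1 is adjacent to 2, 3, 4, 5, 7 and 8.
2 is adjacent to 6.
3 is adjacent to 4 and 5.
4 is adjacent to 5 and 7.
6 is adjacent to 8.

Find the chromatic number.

1, 3, 4, 5 are pairwise adjacent (a clique of size 4), so at least 4 colors are needed.
One proper 4-coloring: 0=c, 1=a, 2=b, 3=c, 4=b, 5=d, 6=a, 7=c, 8=b. Every edge joins two different colors.

4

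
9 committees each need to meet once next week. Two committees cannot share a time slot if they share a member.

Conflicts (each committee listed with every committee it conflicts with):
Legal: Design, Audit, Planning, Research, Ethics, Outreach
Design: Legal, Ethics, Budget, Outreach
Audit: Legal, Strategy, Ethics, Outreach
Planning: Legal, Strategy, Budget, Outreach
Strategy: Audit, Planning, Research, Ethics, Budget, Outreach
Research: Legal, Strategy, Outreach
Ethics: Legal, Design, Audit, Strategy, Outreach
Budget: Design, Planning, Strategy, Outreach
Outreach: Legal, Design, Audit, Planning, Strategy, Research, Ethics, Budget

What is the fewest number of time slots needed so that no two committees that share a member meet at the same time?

Legal, Design, Ethics, Outreach all conflict with each other, so at least 4 time slots are needed.
4 time slots suffice: time slot 1 → {Outreach}; time slot 2 → {Legal, Strategy}; time slot 3 → {Research, Ethics, Budget}; time slot 4 → {Design, Audit, Planning}. Each listed conflict is separated.

4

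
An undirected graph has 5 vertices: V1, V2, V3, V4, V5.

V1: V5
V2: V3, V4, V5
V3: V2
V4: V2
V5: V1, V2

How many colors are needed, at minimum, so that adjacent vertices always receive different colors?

V2 and V4 are adjacent, so at least 2 colors are needed.
2 colors suffice: color red → {V1, V2}; color blue → {V3, V4, V5}. No two adjacent vertices share a color.

2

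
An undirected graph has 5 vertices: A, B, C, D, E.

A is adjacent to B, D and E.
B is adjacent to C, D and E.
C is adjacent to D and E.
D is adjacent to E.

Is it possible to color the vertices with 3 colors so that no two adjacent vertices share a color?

No

B, C, D, E form a clique, so at least 4 colors are needed.
So 3 colors are not enough.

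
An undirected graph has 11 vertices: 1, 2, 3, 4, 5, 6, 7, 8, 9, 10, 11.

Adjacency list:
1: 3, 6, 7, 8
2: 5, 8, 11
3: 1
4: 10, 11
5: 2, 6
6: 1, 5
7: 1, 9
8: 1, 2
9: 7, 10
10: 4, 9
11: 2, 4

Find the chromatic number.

The cycle 6-5-2-8-1-6 has odd length 5, so it cannot be 2-colored; at least 3 colors are needed.
One proper 3-coloring: 1=a, 2=a, 3=b, 4=a, 5=c, 6=b, 7=b, 8=b, 9=a, 10=b, 11=b. Every edge joins two different colors.

3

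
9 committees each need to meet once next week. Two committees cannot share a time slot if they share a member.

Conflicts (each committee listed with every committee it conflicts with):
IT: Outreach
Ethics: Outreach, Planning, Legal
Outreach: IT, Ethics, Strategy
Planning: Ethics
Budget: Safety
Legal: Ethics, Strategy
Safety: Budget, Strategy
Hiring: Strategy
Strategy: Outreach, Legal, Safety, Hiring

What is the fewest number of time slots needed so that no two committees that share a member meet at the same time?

2

Ethics and Legal conflict, so at least 2 time slots are needed.
2 time slots suffice: time slot 1 → {IT, Ethics, Budget, Strategy}; time slot 2 → {Outreach, Planning, Legal, Safety, Hiring}. Each listed conflict is separated.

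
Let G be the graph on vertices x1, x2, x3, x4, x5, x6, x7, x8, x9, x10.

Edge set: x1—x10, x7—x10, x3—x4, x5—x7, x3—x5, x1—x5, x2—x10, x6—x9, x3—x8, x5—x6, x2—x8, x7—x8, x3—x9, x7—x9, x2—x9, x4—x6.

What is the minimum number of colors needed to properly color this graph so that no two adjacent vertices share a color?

2

x7 and x9 are adjacent, so at least 2 colors are needed.
One proper 2-coloring: x1=2, x2=2, x3=2, x4=1, x5=1, x6=2, x7=2, x8=1, x9=1, x10=1. Each edge has distinct colors on its endpoints.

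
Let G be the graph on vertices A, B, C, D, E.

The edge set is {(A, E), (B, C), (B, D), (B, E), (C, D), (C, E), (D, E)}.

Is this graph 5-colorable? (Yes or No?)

Yes

The chromatic number is 4. B, C, D, E form a clique, so at least 4 colors are needed.
4 colors suffice: A=2, B=3, C=4, D=2, E=1.
Since 5 ≥ 4, a proper 5-coloring certainly exists.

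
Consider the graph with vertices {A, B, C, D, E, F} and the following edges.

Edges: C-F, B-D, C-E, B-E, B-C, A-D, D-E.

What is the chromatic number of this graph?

B, C, E are mutually adjacent, so at least 3 colors are needed.
One proper 3-coloring: A=1, B=1, C=3, D=3, E=2, F=1. Every edge joins two different colors.

3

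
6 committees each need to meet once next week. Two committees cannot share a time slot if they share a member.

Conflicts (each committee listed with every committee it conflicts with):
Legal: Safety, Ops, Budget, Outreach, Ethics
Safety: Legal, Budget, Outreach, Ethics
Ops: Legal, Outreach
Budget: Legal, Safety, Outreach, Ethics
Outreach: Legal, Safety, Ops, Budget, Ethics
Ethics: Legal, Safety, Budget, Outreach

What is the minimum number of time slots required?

5

Legal, Safety, Budget, Outreach, Ethics pairwise conflict, so at least 5 time slots are needed.
5 time slots suffice: time slot 1 → {Legal}; time slot 2 → {Outreach}; time slot 3 → {Safety, Ops}; time slot 4 → {Budget}; time slot 5 → {Ethics}. Every pair that conflicts lands in different time slots.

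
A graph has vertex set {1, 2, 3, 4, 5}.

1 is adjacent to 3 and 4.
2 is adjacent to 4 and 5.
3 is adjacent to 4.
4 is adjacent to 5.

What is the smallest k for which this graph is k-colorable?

3

1, 3, 4 form a triangle, so at least 3 colors are needed.
One proper 3-coloring: 1=green, 2=green, 3=blue, 4=red, 5=blue. No two adjacent vertices share a color.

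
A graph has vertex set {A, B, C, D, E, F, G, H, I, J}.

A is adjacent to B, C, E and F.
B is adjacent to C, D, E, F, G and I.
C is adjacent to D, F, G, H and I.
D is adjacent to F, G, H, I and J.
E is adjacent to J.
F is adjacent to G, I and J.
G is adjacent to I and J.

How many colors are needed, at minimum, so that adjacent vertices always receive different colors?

B, C, D, F, G, I form a clique, so at least 6 colors are needed.
One proper 6-coloring: A=3, B=4, C=2, D=3, E=1, F=1, G=5, H=1, I=6, J=2. Every edge joins two different colors.

6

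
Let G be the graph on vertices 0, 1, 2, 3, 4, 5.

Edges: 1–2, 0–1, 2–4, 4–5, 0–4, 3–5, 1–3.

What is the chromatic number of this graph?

3

The cycle 5-4-0-1-3-5 has odd length 5, so it cannot be 2-colored; at least 3 colors are needed.
3 colors suffice: color a → {1, 4}; color b → {0, 2, 5}; color c → {3}. Each edge has distinct colors on its endpoints.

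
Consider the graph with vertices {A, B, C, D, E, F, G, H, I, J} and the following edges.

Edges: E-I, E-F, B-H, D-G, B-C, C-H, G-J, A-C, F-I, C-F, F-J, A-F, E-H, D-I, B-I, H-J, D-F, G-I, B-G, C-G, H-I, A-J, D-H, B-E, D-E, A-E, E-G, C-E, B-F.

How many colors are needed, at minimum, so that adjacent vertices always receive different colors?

4

A, C, E, F are pairwise adjacent (a clique of size 4), so at least 4 colors are needed.
One proper 4-coloring: A=4, B=4, C=3, D=4, E=1, F=2, G=2, H=2, I=3, J=1. No two adjacent vertices share a color.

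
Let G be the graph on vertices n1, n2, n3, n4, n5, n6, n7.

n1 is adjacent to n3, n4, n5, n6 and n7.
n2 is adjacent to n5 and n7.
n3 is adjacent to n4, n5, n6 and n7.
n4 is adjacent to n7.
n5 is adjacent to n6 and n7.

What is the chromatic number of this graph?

4

n1, n3, n5, n6 are pairwise adjacent (a clique of size 4), so at least 4 colors are needed.
4 colors suffice: color 1 → {n1, n2}; color 2 → {n6, n7}; color 3 → {n4, n5}; color 4 → {n3}. Each edge has distinct colors on its endpoints.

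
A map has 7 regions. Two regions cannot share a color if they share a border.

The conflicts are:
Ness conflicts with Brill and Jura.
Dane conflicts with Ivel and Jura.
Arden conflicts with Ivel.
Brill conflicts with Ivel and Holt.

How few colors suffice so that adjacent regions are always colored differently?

3

The cycle Jura-Dane-Ivel-Brill-Ness-Jura has odd length 5, so it cannot be 2-colored; at least 3 colors are needed.
3 colors suffice: Ness=2, Dane=1, Arden=1, Brill=1, Ivel=2, Jura=3, Holt=2. Every pair that conflicts lands in different colors.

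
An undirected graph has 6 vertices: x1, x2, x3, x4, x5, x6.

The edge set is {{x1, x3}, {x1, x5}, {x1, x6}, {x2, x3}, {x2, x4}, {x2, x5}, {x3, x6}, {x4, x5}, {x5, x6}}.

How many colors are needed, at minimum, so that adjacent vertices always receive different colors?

x1, x5, x6 are mutually adjacent, so at least 3 colors are needed.
3 colors suffice: color 1 → {x3, x5}; color 2 → {x1, x2}; color 3 → {x4, x6}. Every edge joins two different colors.

3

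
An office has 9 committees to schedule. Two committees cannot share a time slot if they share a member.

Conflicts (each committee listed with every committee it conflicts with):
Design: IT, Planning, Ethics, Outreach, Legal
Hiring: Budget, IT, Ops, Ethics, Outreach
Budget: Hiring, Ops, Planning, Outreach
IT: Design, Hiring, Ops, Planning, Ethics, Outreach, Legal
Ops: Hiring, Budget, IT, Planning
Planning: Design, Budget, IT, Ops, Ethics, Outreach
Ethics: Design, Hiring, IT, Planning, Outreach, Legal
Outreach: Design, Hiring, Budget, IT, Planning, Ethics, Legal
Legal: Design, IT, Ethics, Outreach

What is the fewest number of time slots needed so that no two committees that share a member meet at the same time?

5

Design, IT, Planning, Ethics, Outreach pairwise conflict, so at least 5 time slots are needed.
5 time slots suffice: time slot 1 → {Ops, Outreach}; time slot 2 → {Budget, IT}; time slot 3 → {Ethics}; time slot 4 → {Hiring, Planning, Legal}; time slot 5 → {Design}. Each listed conflict is separated.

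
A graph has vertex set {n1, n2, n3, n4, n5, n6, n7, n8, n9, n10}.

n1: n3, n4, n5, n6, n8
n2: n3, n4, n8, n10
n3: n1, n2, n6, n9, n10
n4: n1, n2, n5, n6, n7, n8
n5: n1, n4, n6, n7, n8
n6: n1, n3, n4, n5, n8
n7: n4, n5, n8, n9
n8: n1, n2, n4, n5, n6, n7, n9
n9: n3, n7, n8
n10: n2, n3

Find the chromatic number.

n1, n4, n5, n6, n8 form a clique, so at least 5 colors are needed.
5 colors suffice: n1=4, n2=3, n3=1, n4=2, n5=3, n6=5, n7=4, n8=1, n9=2, n10=2. No two adjacent vertices share a color.

5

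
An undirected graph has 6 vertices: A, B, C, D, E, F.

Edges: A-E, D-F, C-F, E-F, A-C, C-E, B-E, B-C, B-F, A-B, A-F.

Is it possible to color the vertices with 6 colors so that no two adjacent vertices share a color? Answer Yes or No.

The chromatic number is 5. A, B, C, E, F are mutually adjacent (a clique of size 5), so at least 5 colors are needed.
5 colors suffice: color 1 → {F}; color 2 → {A, D}; color 3 → {E}; color 4 → {B}; color 5 → {C}.
Since 6 ≥ 5, a proper 6-coloring certainly exists.

Yes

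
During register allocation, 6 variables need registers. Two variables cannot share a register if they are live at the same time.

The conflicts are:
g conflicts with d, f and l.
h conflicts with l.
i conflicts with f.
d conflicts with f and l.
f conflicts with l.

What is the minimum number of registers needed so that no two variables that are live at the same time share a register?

4

g, d, f, l pairwise conflict, so at least 4 registers are needed.
4 registers suffice: register 1 → {i, l}; register 2 → {h, f}; register 3 → {d}; register 4 → {g}. No two conflicting variables share a register.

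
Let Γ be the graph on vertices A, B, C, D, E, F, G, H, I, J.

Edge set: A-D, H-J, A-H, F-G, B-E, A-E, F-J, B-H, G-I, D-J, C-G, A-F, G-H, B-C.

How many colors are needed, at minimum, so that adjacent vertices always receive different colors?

B and E are adjacent, so at least 2 colors are needed.
One proper 2-coloring: A=red, B=red, C=blue, D=blue, E=blue, F=blue, G=red, H=blue, I=blue, J=red. Each edge has distinct colors on its endpoints.

2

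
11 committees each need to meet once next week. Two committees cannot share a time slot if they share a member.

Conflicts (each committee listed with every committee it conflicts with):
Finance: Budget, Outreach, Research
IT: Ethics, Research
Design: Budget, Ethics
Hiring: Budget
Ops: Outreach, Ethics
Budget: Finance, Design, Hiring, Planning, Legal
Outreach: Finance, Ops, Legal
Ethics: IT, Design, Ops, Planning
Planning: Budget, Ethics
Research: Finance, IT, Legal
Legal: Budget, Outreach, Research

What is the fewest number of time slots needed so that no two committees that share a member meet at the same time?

2

IT and Research conflict, so at least 2 time slots are needed.
2 time slots suffice: time slot 1 → {Budget, Outreach, Ethics, Research}; time slot 2 → {Finance, IT, Design, Hiring, Ops, Planning, Legal}. No two conflicting committees share a time slot.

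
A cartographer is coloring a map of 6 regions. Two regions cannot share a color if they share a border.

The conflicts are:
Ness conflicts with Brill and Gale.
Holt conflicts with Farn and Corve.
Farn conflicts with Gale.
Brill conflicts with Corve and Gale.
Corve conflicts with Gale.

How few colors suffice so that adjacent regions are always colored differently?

Brill, Corve, Gale all conflict with each other, so at least 3 colors are needed.
3 colors suffice: Ness=2, Holt=1, Farn=2, Brill=3, Corve=2, Gale=1. Each listed conflict is separated.

3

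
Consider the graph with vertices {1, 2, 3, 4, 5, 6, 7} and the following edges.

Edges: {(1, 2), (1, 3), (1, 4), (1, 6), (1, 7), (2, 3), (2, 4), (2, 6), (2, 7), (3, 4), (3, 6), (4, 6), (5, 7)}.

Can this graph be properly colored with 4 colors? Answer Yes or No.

No

1, 2, 3, 4, 6 form a clique, so at least 5 colors are needed.
So 4 colors are not enough.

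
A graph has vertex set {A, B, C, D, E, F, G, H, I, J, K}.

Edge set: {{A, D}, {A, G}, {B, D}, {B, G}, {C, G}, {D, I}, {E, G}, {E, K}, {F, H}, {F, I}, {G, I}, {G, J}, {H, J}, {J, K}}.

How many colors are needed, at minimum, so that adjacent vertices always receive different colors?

The cycle I-G-J-H-F-I has odd length 5, so it cannot be 2-colored; at least 3 colors are needed.
One proper 3-coloring: A=2, B=2, C=2, D=1, E=2, F=1, G=1, H=3, I=2, J=2, K=1. Every edge joins two different colors.

3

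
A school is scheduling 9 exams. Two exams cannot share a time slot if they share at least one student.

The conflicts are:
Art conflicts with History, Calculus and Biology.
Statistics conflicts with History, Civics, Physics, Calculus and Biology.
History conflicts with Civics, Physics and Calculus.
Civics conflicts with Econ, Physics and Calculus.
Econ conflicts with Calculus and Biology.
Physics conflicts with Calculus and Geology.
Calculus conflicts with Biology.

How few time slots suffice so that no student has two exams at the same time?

5

Statistics, History, Civics, Physics, Calculus all conflict with each other, so at least 5 time slots are needed.
A valid assignment using 5 time slots: Art=3, Statistics=3, History=4, Civics=2, Econ=3, Physics=5, Calculus=1, Biology=2, Geology=1. Each listed conflict is separated.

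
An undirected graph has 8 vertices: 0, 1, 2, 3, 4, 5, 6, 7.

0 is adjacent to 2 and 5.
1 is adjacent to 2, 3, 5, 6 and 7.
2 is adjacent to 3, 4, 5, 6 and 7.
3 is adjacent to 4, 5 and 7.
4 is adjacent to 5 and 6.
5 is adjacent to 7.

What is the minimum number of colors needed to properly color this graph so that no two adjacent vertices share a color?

1, 2, 3, 5, 7 form a clique, so at least 5 colors are needed.
5 colors suffice: color a → {2}; color b → {5, 6}; color c → {0, 1, 4}; color d → {3}; color e → {7}. No two adjacent vertices share a color.

5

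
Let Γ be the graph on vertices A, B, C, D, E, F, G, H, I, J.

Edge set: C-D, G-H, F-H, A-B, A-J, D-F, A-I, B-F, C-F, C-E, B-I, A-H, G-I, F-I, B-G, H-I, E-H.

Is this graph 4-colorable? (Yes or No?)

The chromatic number is 3. A, H, I are mutually adjacent, so at least 3 colors are needed.
3 colors suffice: color red → {C, I, J}; color blue → {B, D, H}; color green → {A, E, F, G}.
Since 4 ≥ 3, a proper 4-coloring certainly exists.

Yes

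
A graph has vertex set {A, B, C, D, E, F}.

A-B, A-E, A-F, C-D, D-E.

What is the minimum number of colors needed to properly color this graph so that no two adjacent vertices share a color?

A and F are adjacent, so at least 2 colors are needed.
2 colors suffice: color 1 → {A, D}; color 2 → {B, C, E, F}. Every edge joins two different colors.

2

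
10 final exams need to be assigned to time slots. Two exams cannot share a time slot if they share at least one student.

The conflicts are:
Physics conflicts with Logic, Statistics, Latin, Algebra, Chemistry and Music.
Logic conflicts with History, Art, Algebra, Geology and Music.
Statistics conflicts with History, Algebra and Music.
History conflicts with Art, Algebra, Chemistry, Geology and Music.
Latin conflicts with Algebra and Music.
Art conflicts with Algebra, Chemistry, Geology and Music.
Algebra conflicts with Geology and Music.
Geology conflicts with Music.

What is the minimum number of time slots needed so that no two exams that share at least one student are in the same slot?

6

Logic, History, Art, Algebra, Geology, Music all conflict with each other, so at least 6 time slots are needed.
6 time slots suffice: time slot 1 → {Chemistry, Music}; time slot 2 → {Algebra}; time slot 3 → {Physics, History}; time slot 4 → {Statistics, Latin, Art}; time slot 5 → {Logic}; time slot 6 → {Geology}. Every pair that conflicts lands in different time slots.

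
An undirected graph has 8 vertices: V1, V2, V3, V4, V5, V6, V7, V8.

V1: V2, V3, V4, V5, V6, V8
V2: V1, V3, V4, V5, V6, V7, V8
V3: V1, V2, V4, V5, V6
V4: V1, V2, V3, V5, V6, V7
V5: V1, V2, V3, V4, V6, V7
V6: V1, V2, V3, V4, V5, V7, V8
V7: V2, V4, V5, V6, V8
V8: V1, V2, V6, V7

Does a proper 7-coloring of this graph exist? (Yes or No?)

Yes

The chromatic number is 6. V1, V2, V3, V4, V5, V6 form a clique, so at least 6 colors are needed.
One proper 6-coloring: V1=5, V2=1, V3=6, V4=4, V5=3, V6=2, V7=5, V8=3.
Since 7 ≥ 6, a proper 7-coloring certainly exists.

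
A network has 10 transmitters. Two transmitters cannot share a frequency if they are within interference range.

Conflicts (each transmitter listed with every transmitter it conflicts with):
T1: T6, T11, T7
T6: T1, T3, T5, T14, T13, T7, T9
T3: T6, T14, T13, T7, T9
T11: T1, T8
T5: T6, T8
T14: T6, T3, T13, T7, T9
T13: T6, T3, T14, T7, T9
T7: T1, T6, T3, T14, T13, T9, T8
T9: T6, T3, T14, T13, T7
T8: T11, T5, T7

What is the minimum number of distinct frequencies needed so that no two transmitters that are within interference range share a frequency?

T6, T3, T14, T13, T7, T9 are mutually in conflict, so at least 6 frequencies are needed.
6 frequencies suffice: frequency 1 → {T6, T8}; frequency 2 → {T11, T5, T7}; frequency 3 → {T1, T9}; frequency 4 → {T3}; frequency 5 → {T14}; frequency 6 → {T13}. No two conflicting transmitters share a frequency.

6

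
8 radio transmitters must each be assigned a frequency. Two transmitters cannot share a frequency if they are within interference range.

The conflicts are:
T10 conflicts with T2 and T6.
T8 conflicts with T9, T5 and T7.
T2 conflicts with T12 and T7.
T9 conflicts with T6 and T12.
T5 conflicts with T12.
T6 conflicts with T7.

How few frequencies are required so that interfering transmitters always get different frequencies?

The cycle T7-T8-T9-T12-T2-T7 has odd length 5, so it cannot be 2-colored; at least 3 frequencies are needed.
A valid assignment using 3 frequencies: T10=3, T8=2, T2=1, T9=1, T5=1, T6=2, T12=2, T7=3. Each listed conflict is separated.

3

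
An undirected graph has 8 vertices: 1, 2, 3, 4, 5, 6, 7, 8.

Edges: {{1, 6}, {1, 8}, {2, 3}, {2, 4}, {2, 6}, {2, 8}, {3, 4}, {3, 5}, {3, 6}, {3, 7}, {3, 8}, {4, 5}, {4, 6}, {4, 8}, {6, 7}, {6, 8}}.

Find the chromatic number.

5

2, 3, 4, 6, 8 are pairwise adjacent (a clique of size 5), so at least 5 colors are needed.
5 colors suffice: color a → {1, 3}; color b → {5, 6}; color c → {4, 7}; color d → {8}; color e → {2}. Every edge joins two different colors.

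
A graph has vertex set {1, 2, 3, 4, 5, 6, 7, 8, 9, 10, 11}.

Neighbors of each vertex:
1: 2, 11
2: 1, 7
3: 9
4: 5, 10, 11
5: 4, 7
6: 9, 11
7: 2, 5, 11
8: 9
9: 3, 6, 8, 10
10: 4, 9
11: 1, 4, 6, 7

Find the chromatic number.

3

The cycle 4-10-9-6-11-4 has odd length 5, so it cannot be 2-colored; at least 3 colors are needed.
3 colors suffice: 1=blue, 2=red, 3=blue, 4=blue, 5=red, 6=blue, 7=blue, 8=blue, 9=red, 10=green, 11=red. Every edge joins two different colors.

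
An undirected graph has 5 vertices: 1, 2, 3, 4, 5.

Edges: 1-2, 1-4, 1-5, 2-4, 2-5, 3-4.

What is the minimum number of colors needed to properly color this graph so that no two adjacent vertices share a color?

3

1, 2, 4 form a triangle, so at least 3 colors are needed.
3 colors suffice: color a → {2, 3}; color b → {1}; color c → {4, 5}. Every edge joins two different colors.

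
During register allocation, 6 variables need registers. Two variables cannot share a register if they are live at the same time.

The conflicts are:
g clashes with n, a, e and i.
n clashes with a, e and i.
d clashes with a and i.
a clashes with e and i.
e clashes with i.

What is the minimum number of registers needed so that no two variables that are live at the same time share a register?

g, n, a, e, i all conflict with each other, so at least 5 registers are needed.
5 registers suffice: register 1 → {i}; register 2 → {a}; register 3 → {g, d}; register 4 → {n}; register 5 → {e}. Every pair that conflicts lands in different registers.

5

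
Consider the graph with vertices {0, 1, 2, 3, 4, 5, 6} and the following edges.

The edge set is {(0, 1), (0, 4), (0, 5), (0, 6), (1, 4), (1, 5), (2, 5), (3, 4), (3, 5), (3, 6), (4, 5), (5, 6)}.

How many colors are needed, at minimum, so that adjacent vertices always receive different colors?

4

0, 1, 4, 5 form a clique, so at least 4 colors are needed.
4 colors suffice: color a → {5}; color b → {0, 2, 3}; color c → {4, 6}; color d → {1}. Every edge joins two different colors.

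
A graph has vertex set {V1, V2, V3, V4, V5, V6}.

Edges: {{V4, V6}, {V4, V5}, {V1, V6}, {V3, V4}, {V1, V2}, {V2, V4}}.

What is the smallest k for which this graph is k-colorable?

2

V1 and V6 are adjacent, so at least 2 colors are needed.
A valid assignment using 2 colors: V1=red, V2=blue, V3=blue, V4=red, V5=blue, V6=blue. Every edge joins two different colors.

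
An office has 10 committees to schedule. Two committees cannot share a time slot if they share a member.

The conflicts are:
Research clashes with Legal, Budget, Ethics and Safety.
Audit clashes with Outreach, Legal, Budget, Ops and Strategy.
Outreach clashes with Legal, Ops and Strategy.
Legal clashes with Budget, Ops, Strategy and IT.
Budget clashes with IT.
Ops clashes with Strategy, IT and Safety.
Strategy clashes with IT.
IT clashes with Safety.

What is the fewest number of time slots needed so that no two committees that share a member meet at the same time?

Audit, Outreach, Legal, Ops, Strategy all conflict with each other, so at least 5 time slots are needed.
5 time slots suffice: time slot 1 → {Legal, Ethics, Safety}; time slot 2 → {Budget, Ops}; time slot 3 → {Research, Audit, IT}; time slot 4 → {Strategy}; time slot 5 → {Outreach}. Each listed conflict is separated.

5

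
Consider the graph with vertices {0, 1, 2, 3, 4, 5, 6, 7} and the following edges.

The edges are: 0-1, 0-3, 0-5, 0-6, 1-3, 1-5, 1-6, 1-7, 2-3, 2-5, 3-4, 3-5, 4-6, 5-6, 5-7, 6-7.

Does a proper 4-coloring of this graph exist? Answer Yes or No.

The chromatic number is 4. 1, 5, 6, 7 are mutually adjacent (a clique of size 4), so at least 4 colors are needed.
4 colors suffice: color red → {4, 5}; color blue → {3, 6}; color green → {1, 2}; color yellow → {0, 7}.
That is already a proper 4-coloring.

Yes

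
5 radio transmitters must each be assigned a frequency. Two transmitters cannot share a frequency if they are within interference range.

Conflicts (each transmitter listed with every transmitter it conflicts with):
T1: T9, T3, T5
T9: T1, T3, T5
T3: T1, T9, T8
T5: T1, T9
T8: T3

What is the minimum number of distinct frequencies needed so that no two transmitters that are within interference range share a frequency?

3

T1, T9, T5 pairwise conflict, so at least 3 frequencies are needed.
Using 3 frequencies: T1=1, T9=2, T3=3, T5=3, T8=1. Every pair that conflicts lands in different frequencies.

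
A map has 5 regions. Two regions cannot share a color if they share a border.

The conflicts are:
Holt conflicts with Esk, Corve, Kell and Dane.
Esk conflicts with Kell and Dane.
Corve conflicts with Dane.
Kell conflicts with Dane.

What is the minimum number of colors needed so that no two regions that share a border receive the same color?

4

Holt, Esk, Kell, Dane are mutually in conflict, so at least 4 colors are needed.
4 colors suffice: color 1 → {Dane}; color 2 → {Holt}; color 3 → {Esk, Corve}; color 4 → {Kell}. Each listed conflict is separated.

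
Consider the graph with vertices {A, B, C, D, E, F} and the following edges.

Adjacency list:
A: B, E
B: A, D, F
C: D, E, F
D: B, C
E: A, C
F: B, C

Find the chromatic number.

The cycle B-A-E-C-F-B has odd length 5, so it cannot be 2-colored; at least 3 colors are needed.
3 colors suffice: color 1 → {B, C}; color 2 → {D, E, F}; color 3 → {A}. Each edge has distinct colors on its endpoints.

3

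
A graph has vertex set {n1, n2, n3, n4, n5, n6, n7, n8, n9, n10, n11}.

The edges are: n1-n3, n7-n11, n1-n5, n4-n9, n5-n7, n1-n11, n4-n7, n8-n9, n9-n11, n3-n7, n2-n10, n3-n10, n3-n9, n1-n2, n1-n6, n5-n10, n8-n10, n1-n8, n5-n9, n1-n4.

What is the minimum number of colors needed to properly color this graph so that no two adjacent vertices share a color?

n5 and n9 are adjacent, so at least 2 colors are needed.
One proper 2-coloring: n1=red, n2=blue, n3=blue, n4=blue, n5=blue, n6=blue, n7=red, n8=blue, n9=red, n10=red, n11=blue. No two adjacent vertices share a color.

2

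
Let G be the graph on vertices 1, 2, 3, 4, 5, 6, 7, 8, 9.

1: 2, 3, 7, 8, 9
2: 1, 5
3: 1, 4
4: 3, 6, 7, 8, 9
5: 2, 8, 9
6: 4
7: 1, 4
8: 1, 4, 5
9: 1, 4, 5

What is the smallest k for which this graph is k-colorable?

2

4 and 6 are adjacent, so at least 2 colors are needed.
One proper 2-coloring: 1=a, 2=b, 3=b, 4=a, 5=a, 6=b, 7=b, 8=b, 9=b. Each edge has distinct colors on its endpoints.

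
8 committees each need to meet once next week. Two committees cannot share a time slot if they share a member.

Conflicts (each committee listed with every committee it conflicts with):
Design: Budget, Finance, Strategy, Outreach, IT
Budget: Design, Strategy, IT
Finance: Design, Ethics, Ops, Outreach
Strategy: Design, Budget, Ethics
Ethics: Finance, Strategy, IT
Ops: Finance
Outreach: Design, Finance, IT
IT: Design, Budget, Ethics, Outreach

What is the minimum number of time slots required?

Design, Outreach, IT are mutually in conflict, so at least 3 time slots are needed.
3 time slots suffice: time slot 1 → {Design, Ethics, Ops}; time slot 2 → {Finance, Strategy, IT}; time slot 3 → {Budget, Outreach}. Each listed conflict is separated.

3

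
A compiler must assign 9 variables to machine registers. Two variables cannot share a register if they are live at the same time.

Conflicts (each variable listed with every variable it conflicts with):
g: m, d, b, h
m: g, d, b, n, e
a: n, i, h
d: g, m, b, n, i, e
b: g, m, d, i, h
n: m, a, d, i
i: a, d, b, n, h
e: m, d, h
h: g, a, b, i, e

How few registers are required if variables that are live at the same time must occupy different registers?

g, m, d, b pairwise conflict, so at least 4 registers are needed.
4 registers suffice: register 1 → {d, h}; register 2 → {m, i}; register 3 → {b, n, e}; register 4 → {g, a}. Each listed conflict is separated.

4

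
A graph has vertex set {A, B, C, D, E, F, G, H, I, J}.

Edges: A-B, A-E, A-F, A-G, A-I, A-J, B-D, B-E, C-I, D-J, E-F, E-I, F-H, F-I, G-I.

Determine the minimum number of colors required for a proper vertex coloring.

4

A, E, F, I are mutually adjacent (a clique of size 4), so at least 4 colors are needed.
4 colors suffice: color red → {A, C, D, H}; color blue → {B, I, J}; color green → {F, G}; color yellow → {E}. No two adjacent vertices share a color.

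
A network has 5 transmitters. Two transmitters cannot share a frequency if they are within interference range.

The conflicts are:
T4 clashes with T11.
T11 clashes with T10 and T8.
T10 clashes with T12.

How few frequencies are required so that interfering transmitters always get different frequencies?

2

T10 and T12 conflict, so at least 2 frequencies are needed.
2 frequencies suffice: frequency 1 → {T11, T12}; frequency 2 → {T4, T10, T8}. Every pair that conflicts lands in different frequencies.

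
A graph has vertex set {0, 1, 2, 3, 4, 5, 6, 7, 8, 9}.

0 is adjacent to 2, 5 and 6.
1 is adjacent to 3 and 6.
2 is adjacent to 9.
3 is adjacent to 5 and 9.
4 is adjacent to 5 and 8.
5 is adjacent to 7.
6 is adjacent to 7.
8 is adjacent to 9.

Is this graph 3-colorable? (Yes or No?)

The chromatic number is 3. The cycle 3-9-2-0-5-3 has odd length 5, so it cannot be 2-colored; at least 3 colors are needed.
One proper 3-coloring: 0=b, 1=c, 2=c, 3=b, 4=b, 5=a, 6=a, 7=b, 8=c, 9=a.
That is already a proper 3-coloring.

Yes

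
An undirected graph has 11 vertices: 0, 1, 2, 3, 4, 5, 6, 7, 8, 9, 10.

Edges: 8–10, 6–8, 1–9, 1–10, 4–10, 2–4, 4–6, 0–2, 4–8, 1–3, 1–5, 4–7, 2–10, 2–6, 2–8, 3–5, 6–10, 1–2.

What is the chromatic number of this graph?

2, 4, 6, 8, 10 form a clique, so at least 5 colors are needed.
5 colors suffice: color a → {2, 5, 7, 9}; color b → {0, 1, 4}; color c → {3, 10}; color d → {6}; color e → {8}. Every edge joins two different colors.

5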